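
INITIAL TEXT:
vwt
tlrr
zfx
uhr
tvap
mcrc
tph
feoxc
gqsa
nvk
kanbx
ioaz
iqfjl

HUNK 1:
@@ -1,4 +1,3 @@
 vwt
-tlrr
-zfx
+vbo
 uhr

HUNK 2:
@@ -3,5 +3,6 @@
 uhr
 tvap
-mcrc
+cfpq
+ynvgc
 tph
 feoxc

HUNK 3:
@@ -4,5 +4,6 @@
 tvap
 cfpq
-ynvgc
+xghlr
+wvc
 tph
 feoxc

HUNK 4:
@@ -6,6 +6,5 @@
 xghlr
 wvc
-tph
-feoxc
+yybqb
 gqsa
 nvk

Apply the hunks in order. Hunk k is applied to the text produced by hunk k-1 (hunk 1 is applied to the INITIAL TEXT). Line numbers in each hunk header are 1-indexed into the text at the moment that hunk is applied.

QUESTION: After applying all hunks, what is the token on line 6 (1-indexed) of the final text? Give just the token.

Answer: xghlr

Derivation:
Hunk 1: at line 1 remove [tlrr,zfx] add [vbo] -> 12 lines: vwt vbo uhr tvap mcrc tph feoxc gqsa nvk kanbx ioaz iqfjl
Hunk 2: at line 3 remove [mcrc] add [cfpq,ynvgc] -> 13 lines: vwt vbo uhr tvap cfpq ynvgc tph feoxc gqsa nvk kanbx ioaz iqfjl
Hunk 3: at line 4 remove [ynvgc] add [xghlr,wvc] -> 14 lines: vwt vbo uhr tvap cfpq xghlr wvc tph feoxc gqsa nvk kanbx ioaz iqfjl
Hunk 4: at line 6 remove [tph,feoxc] add [yybqb] -> 13 lines: vwt vbo uhr tvap cfpq xghlr wvc yybqb gqsa nvk kanbx ioaz iqfjl
Final line 6: xghlr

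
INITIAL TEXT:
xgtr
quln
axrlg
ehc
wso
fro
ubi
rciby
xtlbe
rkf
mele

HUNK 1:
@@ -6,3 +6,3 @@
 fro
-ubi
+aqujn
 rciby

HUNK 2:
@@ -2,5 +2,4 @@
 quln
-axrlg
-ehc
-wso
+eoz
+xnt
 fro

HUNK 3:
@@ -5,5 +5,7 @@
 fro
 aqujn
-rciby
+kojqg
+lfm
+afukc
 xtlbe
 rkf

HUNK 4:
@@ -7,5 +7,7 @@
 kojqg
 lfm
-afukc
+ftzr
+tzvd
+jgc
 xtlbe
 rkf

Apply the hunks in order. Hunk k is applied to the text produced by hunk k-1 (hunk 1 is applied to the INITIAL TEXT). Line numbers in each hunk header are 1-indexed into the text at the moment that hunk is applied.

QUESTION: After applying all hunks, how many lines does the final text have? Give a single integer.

Hunk 1: at line 6 remove [ubi] add [aqujn] -> 11 lines: xgtr quln axrlg ehc wso fro aqujn rciby xtlbe rkf mele
Hunk 2: at line 2 remove [axrlg,ehc,wso] add [eoz,xnt] -> 10 lines: xgtr quln eoz xnt fro aqujn rciby xtlbe rkf mele
Hunk 3: at line 5 remove [rciby] add [kojqg,lfm,afukc] -> 12 lines: xgtr quln eoz xnt fro aqujn kojqg lfm afukc xtlbe rkf mele
Hunk 4: at line 7 remove [afukc] add [ftzr,tzvd,jgc] -> 14 lines: xgtr quln eoz xnt fro aqujn kojqg lfm ftzr tzvd jgc xtlbe rkf mele
Final line count: 14

Answer: 14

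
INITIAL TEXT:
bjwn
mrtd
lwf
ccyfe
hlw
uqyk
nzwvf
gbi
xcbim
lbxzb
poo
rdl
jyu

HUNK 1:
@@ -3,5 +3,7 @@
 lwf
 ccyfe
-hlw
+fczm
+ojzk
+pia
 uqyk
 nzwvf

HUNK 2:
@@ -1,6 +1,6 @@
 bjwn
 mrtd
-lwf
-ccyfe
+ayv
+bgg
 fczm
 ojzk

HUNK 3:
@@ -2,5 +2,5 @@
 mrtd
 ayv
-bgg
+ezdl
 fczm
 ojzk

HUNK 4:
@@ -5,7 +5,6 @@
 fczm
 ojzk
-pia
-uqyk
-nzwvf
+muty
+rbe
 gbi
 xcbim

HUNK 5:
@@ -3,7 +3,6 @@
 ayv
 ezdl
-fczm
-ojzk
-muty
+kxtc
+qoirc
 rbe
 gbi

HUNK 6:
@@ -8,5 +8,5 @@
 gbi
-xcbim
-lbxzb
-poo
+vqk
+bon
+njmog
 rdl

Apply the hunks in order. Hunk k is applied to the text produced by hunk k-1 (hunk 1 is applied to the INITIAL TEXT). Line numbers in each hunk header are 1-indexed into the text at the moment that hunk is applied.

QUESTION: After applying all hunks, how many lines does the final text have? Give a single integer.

Hunk 1: at line 3 remove [hlw] add [fczm,ojzk,pia] -> 15 lines: bjwn mrtd lwf ccyfe fczm ojzk pia uqyk nzwvf gbi xcbim lbxzb poo rdl jyu
Hunk 2: at line 1 remove [lwf,ccyfe] add [ayv,bgg] -> 15 lines: bjwn mrtd ayv bgg fczm ojzk pia uqyk nzwvf gbi xcbim lbxzb poo rdl jyu
Hunk 3: at line 2 remove [bgg] add [ezdl] -> 15 lines: bjwn mrtd ayv ezdl fczm ojzk pia uqyk nzwvf gbi xcbim lbxzb poo rdl jyu
Hunk 4: at line 5 remove [pia,uqyk,nzwvf] add [muty,rbe] -> 14 lines: bjwn mrtd ayv ezdl fczm ojzk muty rbe gbi xcbim lbxzb poo rdl jyu
Hunk 5: at line 3 remove [fczm,ojzk,muty] add [kxtc,qoirc] -> 13 lines: bjwn mrtd ayv ezdl kxtc qoirc rbe gbi xcbim lbxzb poo rdl jyu
Hunk 6: at line 8 remove [xcbim,lbxzb,poo] add [vqk,bon,njmog] -> 13 lines: bjwn mrtd ayv ezdl kxtc qoirc rbe gbi vqk bon njmog rdl jyu
Final line count: 13

Answer: 13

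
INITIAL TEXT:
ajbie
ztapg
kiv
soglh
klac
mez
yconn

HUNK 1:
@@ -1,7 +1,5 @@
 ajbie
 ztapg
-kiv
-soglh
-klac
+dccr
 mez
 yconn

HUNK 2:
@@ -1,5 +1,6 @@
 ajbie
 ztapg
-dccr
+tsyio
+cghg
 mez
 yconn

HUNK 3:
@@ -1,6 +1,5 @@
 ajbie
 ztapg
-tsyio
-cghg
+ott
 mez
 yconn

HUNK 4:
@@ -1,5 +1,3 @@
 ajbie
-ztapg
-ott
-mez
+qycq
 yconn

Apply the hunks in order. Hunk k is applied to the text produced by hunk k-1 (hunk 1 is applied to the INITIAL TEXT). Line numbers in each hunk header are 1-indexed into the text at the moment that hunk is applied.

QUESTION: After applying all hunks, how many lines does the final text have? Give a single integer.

Hunk 1: at line 1 remove [kiv,soglh,klac] add [dccr] -> 5 lines: ajbie ztapg dccr mez yconn
Hunk 2: at line 1 remove [dccr] add [tsyio,cghg] -> 6 lines: ajbie ztapg tsyio cghg mez yconn
Hunk 3: at line 1 remove [tsyio,cghg] add [ott] -> 5 lines: ajbie ztapg ott mez yconn
Hunk 4: at line 1 remove [ztapg,ott,mez] add [qycq] -> 3 lines: ajbie qycq yconn
Final line count: 3

Answer: 3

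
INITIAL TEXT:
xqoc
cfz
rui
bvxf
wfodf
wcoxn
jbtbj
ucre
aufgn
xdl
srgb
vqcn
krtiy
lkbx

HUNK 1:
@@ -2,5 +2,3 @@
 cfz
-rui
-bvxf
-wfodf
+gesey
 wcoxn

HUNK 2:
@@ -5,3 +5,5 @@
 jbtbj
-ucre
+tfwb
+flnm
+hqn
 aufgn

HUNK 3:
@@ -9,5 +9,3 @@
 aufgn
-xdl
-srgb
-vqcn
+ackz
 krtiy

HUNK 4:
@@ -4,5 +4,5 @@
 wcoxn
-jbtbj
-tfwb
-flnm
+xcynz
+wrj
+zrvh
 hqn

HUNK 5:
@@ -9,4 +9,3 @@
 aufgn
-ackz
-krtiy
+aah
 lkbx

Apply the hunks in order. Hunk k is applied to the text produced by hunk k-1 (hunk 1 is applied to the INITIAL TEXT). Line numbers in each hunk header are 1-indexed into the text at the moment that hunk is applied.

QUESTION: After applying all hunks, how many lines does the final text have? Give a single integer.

Hunk 1: at line 2 remove [rui,bvxf,wfodf] add [gesey] -> 12 lines: xqoc cfz gesey wcoxn jbtbj ucre aufgn xdl srgb vqcn krtiy lkbx
Hunk 2: at line 5 remove [ucre] add [tfwb,flnm,hqn] -> 14 lines: xqoc cfz gesey wcoxn jbtbj tfwb flnm hqn aufgn xdl srgb vqcn krtiy lkbx
Hunk 3: at line 9 remove [xdl,srgb,vqcn] add [ackz] -> 12 lines: xqoc cfz gesey wcoxn jbtbj tfwb flnm hqn aufgn ackz krtiy lkbx
Hunk 4: at line 4 remove [jbtbj,tfwb,flnm] add [xcynz,wrj,zrvh] -> 12 lines: xqoc cfz gesey wcoxn xcynz wrj zrvh hqn aufgn ackz krtiy lkbx
Hunk 5: at line 9 remove [ackz,krtiy] add [aah] -> 11 lines: xqoc cfz gesey wcoxn xcynz wrj zrvh hqn aufgn aah lkbx
Final line count: 11

Answer: 11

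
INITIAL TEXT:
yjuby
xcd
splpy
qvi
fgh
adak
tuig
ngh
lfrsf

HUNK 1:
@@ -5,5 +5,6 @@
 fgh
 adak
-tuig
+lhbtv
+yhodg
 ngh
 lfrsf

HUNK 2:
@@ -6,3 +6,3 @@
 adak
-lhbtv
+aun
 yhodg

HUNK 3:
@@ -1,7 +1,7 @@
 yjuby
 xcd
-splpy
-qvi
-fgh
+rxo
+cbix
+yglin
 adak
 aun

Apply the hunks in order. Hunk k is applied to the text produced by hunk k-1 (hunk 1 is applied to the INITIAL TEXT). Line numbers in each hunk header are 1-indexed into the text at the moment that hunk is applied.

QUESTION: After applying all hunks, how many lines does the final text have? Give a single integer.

Answer: 10

Derivation:
Hunk 1: at line 5 remove [tuig] add [lhbtv,yhodg] -> 10 lines: yjuby xcd splpy qvi fgh adak lhbtv yhodg ngh lfrsf
Hunk 2: at line 6 remove [lhbtv] add [aun] -> 10 lines: yjuby xcd splpy qvi fgh adak aun yhodg ngh lfrsf
Hunk 3: at line 1 remove [splpy,qvi,fgh] add [rxo,cbix,yglin] -> 10 lines: yjuby xcd rxo cbix yglin adak aun yhodg ngh lfrsf
Final line count: 10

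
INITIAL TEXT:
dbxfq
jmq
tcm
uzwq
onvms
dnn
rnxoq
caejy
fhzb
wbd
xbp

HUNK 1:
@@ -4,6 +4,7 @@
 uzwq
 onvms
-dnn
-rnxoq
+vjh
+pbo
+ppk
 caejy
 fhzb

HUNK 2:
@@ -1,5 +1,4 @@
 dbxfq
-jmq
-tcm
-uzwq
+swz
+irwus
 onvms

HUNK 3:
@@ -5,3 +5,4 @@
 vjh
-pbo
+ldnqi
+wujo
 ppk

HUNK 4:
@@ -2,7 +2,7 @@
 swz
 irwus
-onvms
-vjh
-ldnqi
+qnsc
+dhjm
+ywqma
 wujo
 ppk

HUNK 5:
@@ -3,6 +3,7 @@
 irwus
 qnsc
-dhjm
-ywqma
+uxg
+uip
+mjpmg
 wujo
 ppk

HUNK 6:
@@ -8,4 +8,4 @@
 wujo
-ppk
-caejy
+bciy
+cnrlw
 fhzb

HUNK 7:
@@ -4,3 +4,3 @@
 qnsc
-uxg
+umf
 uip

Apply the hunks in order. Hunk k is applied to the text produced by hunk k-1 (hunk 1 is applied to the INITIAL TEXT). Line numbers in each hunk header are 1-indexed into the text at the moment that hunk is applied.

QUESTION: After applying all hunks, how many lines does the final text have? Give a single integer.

Answer: 13

Derivation:
Hunk 1: at line 4 remove [dnn,rnxoq] add [vjh,pbo,ppk] -> 12 lines: dbxfq jmq tcm uzwq onvms vjh pbo ppk caejy fhzb wbd xbp
Hunk 2: at line 1 remove [jmq,tcm,uzwq] add [swz,irwus] -> 11 lines: dbxfq swz irwus onvms vjh pbo ppk caejy fhzb wbd xbp
Hunk 3: at line 5 remove [pbo] add [ldnqi,wujo] -> 12 lines: dbxfq swz irwus onvms vjh ldnqi wujo ppk caejy fhzb wbd xbp
Hunk 4: at line 2 remove [onvms,vjh,ldnqi] add [qnsc,dhjm,ywqma] -> 12 lines: dbxfq swz irwus qnsc dhjm ywqma wujo ppk caejy fhzb wbd xbp
Hunk 5: at line 3 remove [dhjm,ywqma] add [uxg,uip,mjpmg] -> 13 lines: dbxfq swz irwus qnsc uxg uip mjpmg wujo ppk caejy fhzb wbd xbp
Hunk 6: at line 8 remove [ppk,caejy] add [bciy,cnrlw] -> 13 lines: dbxfq swz irwus qnsc uxg uip mjpmg wujo bciy cnrlw fhzb wbd xbp
Hunk 7: at line 4 remove [uxg] add [umf] -> 13 lines: dbxfq swz irwus qnsc umf uip mjpmg wujo bciy cnrlw fhzb wbd xbp
Final line count: 13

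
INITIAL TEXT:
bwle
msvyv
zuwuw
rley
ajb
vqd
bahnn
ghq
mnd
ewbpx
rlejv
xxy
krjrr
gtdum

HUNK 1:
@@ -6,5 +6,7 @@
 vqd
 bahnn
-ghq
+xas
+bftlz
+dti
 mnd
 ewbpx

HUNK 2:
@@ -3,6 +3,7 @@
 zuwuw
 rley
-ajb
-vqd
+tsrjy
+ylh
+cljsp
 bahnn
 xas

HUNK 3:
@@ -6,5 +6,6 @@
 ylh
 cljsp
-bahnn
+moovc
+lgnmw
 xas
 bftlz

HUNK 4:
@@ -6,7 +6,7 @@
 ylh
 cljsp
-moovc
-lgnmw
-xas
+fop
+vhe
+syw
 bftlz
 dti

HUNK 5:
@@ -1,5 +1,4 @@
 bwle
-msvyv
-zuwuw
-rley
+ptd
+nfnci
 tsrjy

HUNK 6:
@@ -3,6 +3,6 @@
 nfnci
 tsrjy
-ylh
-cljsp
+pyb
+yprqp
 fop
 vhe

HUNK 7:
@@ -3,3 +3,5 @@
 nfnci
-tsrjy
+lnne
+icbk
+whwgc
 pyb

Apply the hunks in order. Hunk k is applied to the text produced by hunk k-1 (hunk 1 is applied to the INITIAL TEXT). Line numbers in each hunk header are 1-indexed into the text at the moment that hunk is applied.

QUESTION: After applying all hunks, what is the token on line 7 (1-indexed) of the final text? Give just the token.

Hunk 1: at line 6 remove [ghq] add [xas,bftlz,dti] -> 16 lines: bwle msvyv zuwuw rley ajb vqd bahnn xas bftlz dti mnd ewbpx rlejv xxy krjrr gtdum
Hunk 2: at line 3 remove [ajb,vqd] add [tsrjy,ylh,cljsp] -> 17 lines: bwle msvyv zuwuw rley tsrjy ylh cljsp bahnn xas bftlz dti mnd ewbpx rlejv xxy krjrr gtdum
Hunk 3: at line 6 remove [bahnn] add [moovc,lgnmw] -> 18 lines: bwle msvyv zuwuw rley tsrjy ylh cljsp moovc lgnmw xas bftlz dti mnd ewbpx rlejv xxy krjrr gtdum
Hunk 4: at line 6 remove [moovc,lgnmw,xas] add [fop,vhe,syw] -> 18 lines: bwle msvyv zuwuw rley tsrjy ylh cljsp fop vhe syw bftlz dti mnd ewbpx rlejv xxy krjrr gtdum
Hunk 5: at line 1 remove [msvyv,zuwuw,rley] add [ptd,nfnci] -> 17 lines: bwle ptd nfnci tsrjy ylh cljsp fop vhe syw bftlz dti mnd ewbpx rlejv xxy krjrr gtdum
Hunk 6: at line 3 remove [ylh,cljsp] add [pyb,yprqp] -> 17 lines: bwle ptd nfnci tsrjy pyb yprqp fop vhe syw bftlz dti mnd ewbpx rlejv xxy krjrr gtdum
Hunk 7: at line 3 remove [tsrjy] add [lnne,icbk,whwgc] -> 19 lines: bwle ptd nfnci lnne icbk whwgc pyb yprqp fop vhe syw bftlz dti mnd ewbpx rlejv xxy krjrr gtdum
Final line 7: pyb

Answer: pyb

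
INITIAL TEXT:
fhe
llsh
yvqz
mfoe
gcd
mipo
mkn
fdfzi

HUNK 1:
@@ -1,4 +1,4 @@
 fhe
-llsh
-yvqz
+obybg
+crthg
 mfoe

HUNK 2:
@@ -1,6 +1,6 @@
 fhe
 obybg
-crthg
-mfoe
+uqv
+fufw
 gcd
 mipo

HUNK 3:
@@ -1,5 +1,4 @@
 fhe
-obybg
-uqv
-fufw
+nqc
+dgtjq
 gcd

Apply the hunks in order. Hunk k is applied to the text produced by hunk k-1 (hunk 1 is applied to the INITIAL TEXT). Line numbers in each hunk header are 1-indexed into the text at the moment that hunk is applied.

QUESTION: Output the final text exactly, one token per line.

Answer: fhe
nqc
dgtjq
gcd
mipo
mkn
fdfzi

Derivation:
Hunk 1: at line 1 remove [llsh,yvqz] add [obybg,crthg] -> 8 lines: fhe obybg crthg mfoe gcd mipo mkn fdfzi
Hunk 2: at line 1 remove [crthg,mfoe] add [uqv,fufw] -> 8 lines: fhe obybg uqv fufw gcd mipo mkn fdfzi
Hunk 3: at line 1 remove [obybg,uqv,fufw] add [nqc,dgtjq] -> 7 lines: fhe nqc dgtjq gcd mipo mkn fdfzi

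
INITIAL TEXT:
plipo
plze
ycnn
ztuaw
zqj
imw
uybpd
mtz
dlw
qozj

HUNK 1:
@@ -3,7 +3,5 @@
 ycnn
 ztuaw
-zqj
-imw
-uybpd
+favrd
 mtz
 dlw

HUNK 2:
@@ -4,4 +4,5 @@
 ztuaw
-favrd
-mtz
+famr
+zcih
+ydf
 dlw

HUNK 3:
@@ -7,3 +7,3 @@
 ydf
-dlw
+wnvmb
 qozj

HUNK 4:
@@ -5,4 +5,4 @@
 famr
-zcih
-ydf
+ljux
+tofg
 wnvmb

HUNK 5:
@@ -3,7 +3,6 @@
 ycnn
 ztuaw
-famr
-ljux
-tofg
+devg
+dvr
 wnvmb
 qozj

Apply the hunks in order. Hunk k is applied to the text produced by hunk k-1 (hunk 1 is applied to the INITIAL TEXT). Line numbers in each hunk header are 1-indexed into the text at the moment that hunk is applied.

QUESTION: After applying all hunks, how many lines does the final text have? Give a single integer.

Answer: 8

Derivation:
Hunk 1: at line 3 remove [zqj,imw,uybpd] add [favrd] -> 8 lines: plipo plze ycnn ztuaw favrd mtz dlw qozj
Hunk 2: at line 4 remove [favrd,mtz] add [famr,zcih,ydf] -> 9 lines: plipo plze ycnn ztuaw famr zcih ydf dlw qozj
Hunk 3: at line 7 remove [dlw] add [wnvmb] -> 9 lines: plipo plze ycnn ztuaw famr zcih ydf wnvmb qozj
Hunk 4: at line 5 remove [zcih,ydf] add [ljux,tofg] -> 9 lines: plipo plze ycnn ztuaw famr ljux tofg wnvmb qozj
Hunk 5: at line 3 remove [famr,ljux,tofg] add [devg,dvr] -> 8 lines: plipo plze ycnn ztuaw devg dvr wnvmb qozj
Final line count: 8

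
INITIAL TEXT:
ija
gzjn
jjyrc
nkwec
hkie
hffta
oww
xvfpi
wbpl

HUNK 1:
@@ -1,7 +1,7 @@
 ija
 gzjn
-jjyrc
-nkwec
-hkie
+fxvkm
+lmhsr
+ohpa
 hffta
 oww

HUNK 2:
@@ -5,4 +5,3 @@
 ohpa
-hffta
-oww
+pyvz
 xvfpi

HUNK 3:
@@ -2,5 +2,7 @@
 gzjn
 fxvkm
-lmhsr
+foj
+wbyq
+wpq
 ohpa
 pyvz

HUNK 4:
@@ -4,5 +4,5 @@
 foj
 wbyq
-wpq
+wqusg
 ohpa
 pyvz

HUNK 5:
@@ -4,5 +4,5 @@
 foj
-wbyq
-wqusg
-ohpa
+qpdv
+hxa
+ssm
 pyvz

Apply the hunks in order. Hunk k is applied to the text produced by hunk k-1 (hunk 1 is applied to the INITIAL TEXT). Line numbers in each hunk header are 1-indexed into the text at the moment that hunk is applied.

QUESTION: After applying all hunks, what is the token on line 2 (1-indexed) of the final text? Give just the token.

Answer: gzjn

Derivation:
Hunk 1: at line 1 remove [jjyrc,nkwec,hkie] add [fxvkm,lmhsr,ohpa] -> 9 lines: ija gzjn fxvkm lmhsr ohpa hffta oww xvfpi wbpl
Hunk 2: at line 5 remove [hffta,oww] add [pyvz] -> 8 lines: ija gzjn fxvkm lmhsr ohpa pyvz xvfpi wbpl
Hunk 3: at line 2 remove [lmhsr] add [foj,wbyq,wpq] -> 10 lines: ija gzjn fxvkm foj wbyq wpq ohpa pyvz xvfpi wbpl
Hunk 4: at line 4 remove [wpq] add [wqusg] -> 10 lines: ija gzjn fxvkm foj wbyq wqusg ohpa pyvz xvfpi wbpl
Hunk 5: at line 4 remove [wbyq,wqusg,ohpa] add [qpdv,hxa,ssm] -> 10 lines: ija gzjn fxvkm foj qpdv hxa ssm pyvz xvfpi wbpl
Final line 2: gzjn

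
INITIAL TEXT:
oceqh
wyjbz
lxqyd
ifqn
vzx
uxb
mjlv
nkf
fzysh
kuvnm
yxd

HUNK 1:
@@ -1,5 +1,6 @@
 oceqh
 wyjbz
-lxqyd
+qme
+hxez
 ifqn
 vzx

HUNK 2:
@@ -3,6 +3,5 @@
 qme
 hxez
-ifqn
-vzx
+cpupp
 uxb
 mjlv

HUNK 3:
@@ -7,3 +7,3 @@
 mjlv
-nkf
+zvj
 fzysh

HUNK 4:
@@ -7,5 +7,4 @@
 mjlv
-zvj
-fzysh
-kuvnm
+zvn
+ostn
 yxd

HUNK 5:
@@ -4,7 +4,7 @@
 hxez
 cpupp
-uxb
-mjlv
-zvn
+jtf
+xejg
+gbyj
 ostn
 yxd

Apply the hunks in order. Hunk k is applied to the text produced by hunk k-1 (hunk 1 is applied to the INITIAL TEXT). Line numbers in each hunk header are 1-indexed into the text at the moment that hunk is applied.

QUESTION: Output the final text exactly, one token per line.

Hunk 1: at line 1 remove [lxqyd] add [qme,hxez] -> 12 lines: oceqh wyjbz qme hxez ifqn vzx uxb mjlv nkf fzysh kuvnm yxd
Hunk 2: at line 3 remove [ifqn,vzx] add [cpupp] -> 11 lines: oceqh wyjbz qme hxez cpupp uxb mjlv nkf fzysh kuvnm yxd
Hunk 3: at line 7 remove [nkf] add [zvj] -> 11 lines: oceqh wyjbz qme hxez cpupp uxb mjlv zvj fzysh kuvnm yxd
Hunk 4: at line 7 remove [zvj,fzysh,kuvnm] add [zvn,ostn] -> 10 lines: oceqh wyjbz qme hxez cpupp uxb mjlv zvn ostn yxd
Hunk 5: at line 4 remove [uxb,mjlv,zvn] add [jtf,xejg,gbyj] -> 10 lines: oceqh wyjbz qme hxez cpupp jtf xejg gbyj ostn yxd

Answer: oceqh
wyjbz
qme
hxez
cpupp
jtf
xejg
gbyj
ostn
yxd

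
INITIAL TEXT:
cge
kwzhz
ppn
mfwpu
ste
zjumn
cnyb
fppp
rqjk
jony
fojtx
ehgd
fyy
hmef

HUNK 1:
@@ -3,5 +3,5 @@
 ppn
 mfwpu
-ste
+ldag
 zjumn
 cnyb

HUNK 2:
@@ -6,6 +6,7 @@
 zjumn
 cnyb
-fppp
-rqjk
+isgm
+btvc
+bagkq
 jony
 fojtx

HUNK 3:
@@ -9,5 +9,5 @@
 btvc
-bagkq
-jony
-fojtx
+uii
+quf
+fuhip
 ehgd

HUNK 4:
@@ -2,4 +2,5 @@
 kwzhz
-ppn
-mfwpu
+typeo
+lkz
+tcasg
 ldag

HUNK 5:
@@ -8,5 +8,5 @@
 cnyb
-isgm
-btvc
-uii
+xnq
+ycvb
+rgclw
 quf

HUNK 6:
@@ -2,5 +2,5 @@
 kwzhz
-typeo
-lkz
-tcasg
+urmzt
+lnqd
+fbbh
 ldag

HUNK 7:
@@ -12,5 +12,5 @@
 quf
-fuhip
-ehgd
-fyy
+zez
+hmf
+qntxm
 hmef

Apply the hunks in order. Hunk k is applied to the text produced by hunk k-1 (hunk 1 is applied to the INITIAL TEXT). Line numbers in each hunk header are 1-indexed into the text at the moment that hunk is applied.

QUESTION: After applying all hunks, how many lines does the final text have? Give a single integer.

Hunk 1: at line 3 remove [ste] add [ldag] -> 14 lines: cge kwzhz ppn mfwpu ldag zjumn cnyb fppp rqjk jony fojtx ehgd fyy hmef
Hunk 2: at line 6 remove [fppp,rqjk] add [isgm,btvc,bagkq] -> 15 lines: cge kwzhz ppn mfwpu ldag zjumn cnyb isgm btvc bagkq jony fojtx ehgd fyy hmef
Hunk 3: at line 9 remove [bagkq,jony,fojtx] add [uii,quf,fuhip] -> 15 lines: cge kwzhz ppn mfwpu ldag zjumn cnyb isgm btvc uii quf fuhip ehgd fyy hmef
Hunk 4: at line 2 remove [ppn,mfwpu] add [typeo,lkz,tcasg] -> 16 lines: cge kwzhz typeo lkz tcasg ldag zjumn cnyb isgm btvc uii quf fuhip ehgd fyy hmef
Hunk 5: at line 8 remove [isgm,btvc,uii] add [xnq,ycvb,rgclw] -> 16 lines: cge kwzhz typeo lkz tcasg ldag zjumn cnyb xnq ycvb rgclw quf fuhip ehgd fyy hmef
Hunk 6: at line 2 remove [typeo,lkz,tcasg] add [urmzt,lnqd,fbbh] -> 16 lines: cge kwzhz urmzt lnqd fbbh ldag zjumn cnyb xnq ycvb rgclw quf fuhip ehgd fyy hmef
Hunk 7: at line 12 remove [fuhip,ehgd,fyy] add [zez,hmf,qntxm] -> 16 lines: cge kwzhz urmzt lnqd fbbh ldag zjumn cnyb xnq ycvb rgclw quf zez hmf qntxm hmef
Final line count: 16

Answer: 16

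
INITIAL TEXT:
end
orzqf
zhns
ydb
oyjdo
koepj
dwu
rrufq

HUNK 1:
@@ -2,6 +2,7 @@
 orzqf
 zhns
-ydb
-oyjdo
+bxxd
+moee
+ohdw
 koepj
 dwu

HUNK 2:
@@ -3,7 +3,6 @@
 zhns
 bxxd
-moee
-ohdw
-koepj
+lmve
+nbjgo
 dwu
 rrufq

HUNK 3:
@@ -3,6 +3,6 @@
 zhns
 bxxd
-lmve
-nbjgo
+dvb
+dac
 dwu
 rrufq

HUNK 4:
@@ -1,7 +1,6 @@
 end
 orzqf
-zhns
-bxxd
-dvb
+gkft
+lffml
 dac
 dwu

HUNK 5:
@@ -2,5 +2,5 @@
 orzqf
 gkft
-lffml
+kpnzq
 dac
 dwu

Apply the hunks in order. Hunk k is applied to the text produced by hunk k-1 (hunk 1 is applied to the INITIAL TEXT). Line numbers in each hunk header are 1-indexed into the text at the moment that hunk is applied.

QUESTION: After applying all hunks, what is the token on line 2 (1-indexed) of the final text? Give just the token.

Hunk 1: at line 2 remove [ydb,oyjdo] add [bxxd,moee,ohdw] -> 9 lines: end orzqf zhns bxxd moee ohdw koepj dwu rrufq
Hunk 2: at line 3 remove [moee,ohdw,koepj] add [lmve,nbjgo] -> 8 lines: end orzqf zhns bxxd lmve nbjgo dwu rrufq
Hunk 3: at line 3 remove [lmve,nbjgo] add [dvb,dac] -> 8 lines: end orzqf zhns bxxd dvb dac dwu rrufq
Hunk 4: at line 1 remove [zhns,bxxd,dvb] add [gkft,lffml] -> 7 lines: end orzqf gkft lffml dac dwu rrufq
Hunk 5: at line 2 remove [lffml] add [kpnzq] -> 7 lines: end orzqf gkft kpnzq dac dwu rrufq
Final line 2: orzqf

Answer: orzqf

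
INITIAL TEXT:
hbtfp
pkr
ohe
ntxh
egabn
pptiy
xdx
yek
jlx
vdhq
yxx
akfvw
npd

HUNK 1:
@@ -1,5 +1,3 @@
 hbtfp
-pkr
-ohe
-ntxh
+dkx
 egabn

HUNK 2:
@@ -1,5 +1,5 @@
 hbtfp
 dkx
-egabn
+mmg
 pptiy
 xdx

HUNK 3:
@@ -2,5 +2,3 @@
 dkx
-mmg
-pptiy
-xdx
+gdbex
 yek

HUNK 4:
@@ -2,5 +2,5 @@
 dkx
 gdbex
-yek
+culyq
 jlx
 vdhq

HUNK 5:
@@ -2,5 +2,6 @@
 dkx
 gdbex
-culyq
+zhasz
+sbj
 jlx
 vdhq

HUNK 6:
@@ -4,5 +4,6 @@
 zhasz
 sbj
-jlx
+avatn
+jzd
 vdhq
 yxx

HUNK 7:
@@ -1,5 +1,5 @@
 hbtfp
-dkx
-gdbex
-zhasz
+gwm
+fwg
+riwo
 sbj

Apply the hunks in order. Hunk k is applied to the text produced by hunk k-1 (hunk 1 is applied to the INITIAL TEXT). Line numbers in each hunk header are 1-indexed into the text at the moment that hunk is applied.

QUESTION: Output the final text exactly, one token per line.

Hunk 1: at line 1 remove [pkr,ohe,ntxh] add [dkx] -> 11 lines: hbtfp dkx egabn pptiy xdx yek jlx vdhq yxx akfvw npd
Hunk 2: at line 1 remove [egabn] add [mmg] -> 11 lines: hbtfp dkx mmg pptiy xdx yek jlx vdhq yxx akfvw npd
Hunk 3: at line 2 remove [mmg,pptiy,xdx] add [gdbex] -> 9 lines: hbtfp dkx gdbex yek jlx vdhq yxx akfvw npd
Hunk 4: at line 2 remove [yek] add [culyq] -> 9 lines: hbtfp dkx gdbex culyq jlx vdhq yxx akfvw npd
Hunk 5: at line 2 remove [culyq] add [zhasz,sbj] -> 10 lines: hbtfp dkx gdbex zhasz sbj jlx vdhq yxx akfvw npd
Hunk 6: at line 4 remove [jlx] add [avatn,jzd] -> 11 lines: hbtfp dkx gdbex zhasz sbj avatn jzd vdhq yxx akfvw npd
Hunk 7: at line 1 remove [dkx,gdbex,zhasz] add [gwm,fwg,riwo] -> 11 lines: hbtfp gwm fwg riwo sbj avatn jzd vdhq yxx akfvw npd

Answer: hbtfp
gwm
fwg
riwo
sbj
avatn
jzd
vdhq
yxx
akfvw
npd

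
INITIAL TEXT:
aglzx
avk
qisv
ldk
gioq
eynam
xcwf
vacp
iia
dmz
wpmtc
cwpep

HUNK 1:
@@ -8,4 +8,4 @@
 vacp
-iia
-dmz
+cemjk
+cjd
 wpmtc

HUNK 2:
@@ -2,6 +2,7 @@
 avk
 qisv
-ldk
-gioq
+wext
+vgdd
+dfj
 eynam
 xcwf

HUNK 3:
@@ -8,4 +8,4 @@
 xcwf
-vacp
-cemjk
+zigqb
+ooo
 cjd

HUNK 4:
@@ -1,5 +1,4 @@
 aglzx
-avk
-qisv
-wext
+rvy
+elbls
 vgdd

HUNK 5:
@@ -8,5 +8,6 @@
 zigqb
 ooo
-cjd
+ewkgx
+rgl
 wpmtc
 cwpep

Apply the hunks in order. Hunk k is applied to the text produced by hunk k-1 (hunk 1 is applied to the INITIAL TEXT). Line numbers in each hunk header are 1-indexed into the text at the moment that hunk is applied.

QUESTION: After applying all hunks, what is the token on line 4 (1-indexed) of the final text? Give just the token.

Answer: vgdd

Derivation:
Hunk 1: at line 8 remove [iia,dmz] add [cemjk,cjd] -> 12 lines: aglzx avk qisv ldk gioq eynam xcwf vacp cemjk cjd wpmtc cwpep
Hunk 2: at line 2 remove [ldk,gioq] add [wext,vgdd,dfj] -> 13 lines: aglzx avk qisv wext vgdd dfj eynam xcwf vacp cemjk cjd wpmtc cwpep
Hunk 3: at line 8 remove [vacp,cemjk] add [zigqb,ooo] -> 13 lines: aglzx avk qisv wext vgdd dfj eynam xcwf zigqb ooo cjd wpmtc cwpep
Hunk 4: at line 1 remove [avk,qisv,wext] add [rvy,elbls] -> 12 lines: aglzx rvy elbls vgdd dfj eynam xcwf zigqb ooo cjd wpmtc cwpep
Hunk 5: at line 8 remove [cjd] add [ewkgx,rgl] -> 13 lines: aglzx rvy elbls vgdd dfj eynam xcwf zigqb ooo ewkgx rgl wpmtc cwpep
Final line 4: vgdd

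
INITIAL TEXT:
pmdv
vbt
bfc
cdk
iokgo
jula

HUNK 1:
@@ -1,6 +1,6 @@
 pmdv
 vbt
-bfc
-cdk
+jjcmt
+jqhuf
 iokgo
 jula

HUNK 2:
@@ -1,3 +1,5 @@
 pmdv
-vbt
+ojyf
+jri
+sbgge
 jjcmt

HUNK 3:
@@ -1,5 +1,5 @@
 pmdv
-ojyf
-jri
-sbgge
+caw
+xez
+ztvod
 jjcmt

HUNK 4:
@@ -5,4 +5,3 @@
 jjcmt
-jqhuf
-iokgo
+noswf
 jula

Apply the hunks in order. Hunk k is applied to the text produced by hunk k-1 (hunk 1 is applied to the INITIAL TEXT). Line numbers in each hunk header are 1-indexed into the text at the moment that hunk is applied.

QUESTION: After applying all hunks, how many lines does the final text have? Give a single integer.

Hunk 1: at line 1 remove [bfc,cdk] add [jjcmt,jqhuf] -> 6 lines: pmdv vbt jjcmt jqhuf iokgo jula
Hunk 2: at line 1 remove [vbt] add [ojyf,jri,sbgge] -> 8 lines: pmdv ojyf jri sbgge jjcmt jqhuf iokgo jula
Hunk 3: at line 1 remove [ojyf,jri,sbgge] add [caw,xez,ztvod] -> 8 lines: pmdv caw xez ztvod jjcmt jqhuf iokgo jula
Hunk 4: at line 5 remove [jqhuf,iokgo] add [noswf] -> 7 lines: pmdv caw xez ztvod jjcmt noswf jula
Final line count: 7

Answer: 7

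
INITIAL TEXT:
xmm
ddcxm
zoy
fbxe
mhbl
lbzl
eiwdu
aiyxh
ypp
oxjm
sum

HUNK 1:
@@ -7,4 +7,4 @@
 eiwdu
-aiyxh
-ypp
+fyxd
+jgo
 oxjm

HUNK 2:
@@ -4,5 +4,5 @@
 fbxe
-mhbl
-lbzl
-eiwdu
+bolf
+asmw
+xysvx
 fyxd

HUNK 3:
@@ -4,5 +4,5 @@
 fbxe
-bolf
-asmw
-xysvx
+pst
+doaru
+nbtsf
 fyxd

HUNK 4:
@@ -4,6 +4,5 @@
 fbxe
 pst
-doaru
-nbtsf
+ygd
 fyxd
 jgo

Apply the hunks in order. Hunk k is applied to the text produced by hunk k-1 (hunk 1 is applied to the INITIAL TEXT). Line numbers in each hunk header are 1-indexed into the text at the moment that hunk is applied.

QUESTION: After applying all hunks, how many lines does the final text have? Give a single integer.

Answer: 10

Derivation:
Hunk 1: at line 7 remove [aiyxh,ypp] add [fyxd,jgo] -> 11 lines: xmm ddcxm zoy fbxe mhbl lbzl eiwdu fyxd jgo oxjm sum
Hunk 2: at line 4 remove [mhbl,lbzl,eiwdu] add [bolf,asmw,xysvx] -> 11 lines: xmm ddcxm zoy fbxe bolf asmw xysvx fyxd jgo oxjm sum
Hunk 3: at line 4 remove [bolf,asmw,xysvx] add [pst,doaru,nbtsf] -> 11 lines: xmm ddcxm zoy fbxe pst doaru nbtsf fyxd jgo oxjm sum
Hunk 4: at line 4 remove [doaru,nbtsf] add [ygd] -> 10 lines: xmm ddcxm zoy fbxe pst ygd fyxd jgo oxjm sum
Final line count: 10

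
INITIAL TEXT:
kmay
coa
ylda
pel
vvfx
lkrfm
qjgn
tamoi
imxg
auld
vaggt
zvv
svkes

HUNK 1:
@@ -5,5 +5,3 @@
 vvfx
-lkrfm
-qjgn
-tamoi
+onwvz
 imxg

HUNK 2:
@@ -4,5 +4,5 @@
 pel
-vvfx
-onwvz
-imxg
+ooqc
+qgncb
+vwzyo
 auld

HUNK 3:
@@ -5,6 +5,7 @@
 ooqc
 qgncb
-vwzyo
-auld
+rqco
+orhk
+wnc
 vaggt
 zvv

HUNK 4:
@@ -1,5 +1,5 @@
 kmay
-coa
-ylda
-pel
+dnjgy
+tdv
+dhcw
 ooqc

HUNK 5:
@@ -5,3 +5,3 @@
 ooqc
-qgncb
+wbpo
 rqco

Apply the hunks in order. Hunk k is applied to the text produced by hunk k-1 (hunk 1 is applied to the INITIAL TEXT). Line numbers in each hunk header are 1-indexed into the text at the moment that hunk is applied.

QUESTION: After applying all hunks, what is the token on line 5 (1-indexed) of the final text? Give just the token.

Answer: ooqc

Derivation:
Hunk 1: at line 5 remove [lkrfm,qjgn,tamoi] add [onwvz] -> 11 lines: kmay coa ylda pel vvfx onwvz imxg auld vaggt zvv svkes
Hunk 2: at line 4 remove [vvfx,onwvz,imxg] add [ooqc,qgncb,vwzyo] -> 11 lines: kmay coa ylda pel ooqc qgncb vwzyo auld vaggt zvv svkes
Hunk 3: at line 5 remove [vwzyo,auld] add [rqco,orhk,wnc] -> 12 lines: kmay coa ylda pel ooqc qgncb rqco orhk wnc vaggt zvv svkes
Hunk 4: at line 1 remove [coa,ylda,pel] add [dnjgy,tdv,dhcw] -> 12 lines: kmay dnjgy tdv dhcw ooqc qgncb rqco orhk wnc vaggt zvv svkes
Hunk 5: at line 5 remove [qgncb] add [wbpo] -> 12 lines: kmay dnjgy tdv dhcw ooqc wbpo rqco orhk wnc vaggt zvv svkes
Final line 5: ooqc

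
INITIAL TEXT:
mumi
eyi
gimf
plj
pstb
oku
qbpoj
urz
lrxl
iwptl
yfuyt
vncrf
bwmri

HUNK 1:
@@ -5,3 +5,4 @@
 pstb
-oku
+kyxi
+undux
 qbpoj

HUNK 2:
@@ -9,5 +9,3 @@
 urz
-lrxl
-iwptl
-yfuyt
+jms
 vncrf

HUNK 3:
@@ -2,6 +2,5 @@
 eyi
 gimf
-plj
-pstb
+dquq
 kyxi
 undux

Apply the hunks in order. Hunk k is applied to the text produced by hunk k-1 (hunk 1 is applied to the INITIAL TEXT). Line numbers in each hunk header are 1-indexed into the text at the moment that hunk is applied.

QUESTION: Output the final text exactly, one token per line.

Hunk 1: at line 5 remove [oku] add [kyxi,undux] -> 14 lines: mumi eyi gimf plj pstb kyxi undux qbpoj urz lrxl iwptl yfuyt vncrf bwmri
Hunk 2: at line 9 remove [lrxl,iwptl,yfuyt] add [jms] -> 12 lines: mumi eyi gimf plj pstb kyxi undux qbpoj urz jms vncrf bwmri
Hunk 3: at line 2 remove [plj,pstb] add [dquq] -> 11 lines: mumi eyi gimf dquq kyxi undux qbpoj urz jms vncrf bwmri

Answer: mumi
eyi
gimf
dquq
kyxi
undux
qbpoj
urz
jms
vncrf
bwmri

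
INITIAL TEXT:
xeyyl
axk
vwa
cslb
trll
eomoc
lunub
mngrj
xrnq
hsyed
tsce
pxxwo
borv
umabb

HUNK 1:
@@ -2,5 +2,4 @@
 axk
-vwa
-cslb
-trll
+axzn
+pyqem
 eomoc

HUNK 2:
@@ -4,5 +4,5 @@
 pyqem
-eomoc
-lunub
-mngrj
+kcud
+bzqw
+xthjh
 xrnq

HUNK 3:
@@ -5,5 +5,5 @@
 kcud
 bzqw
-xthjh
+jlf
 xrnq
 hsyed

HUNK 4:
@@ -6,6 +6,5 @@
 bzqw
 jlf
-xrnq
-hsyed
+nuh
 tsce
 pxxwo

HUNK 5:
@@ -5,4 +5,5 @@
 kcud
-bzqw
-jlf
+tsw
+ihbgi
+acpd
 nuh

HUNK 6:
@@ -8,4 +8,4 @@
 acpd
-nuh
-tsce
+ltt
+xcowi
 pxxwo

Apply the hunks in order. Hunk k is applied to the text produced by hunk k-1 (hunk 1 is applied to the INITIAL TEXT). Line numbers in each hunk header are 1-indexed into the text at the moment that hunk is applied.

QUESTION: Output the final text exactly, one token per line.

Answer: xeyyl
axk
axzn
pyqem
kcud
tsw
ihbgi
acpd
ltt
xcowi
pxxwo
borv
umabb

Derivation:
Hunk 1: at line 2 remove [vwa,cslb,trll] add [axzn,pyqem] -> 13 lines: xeyyl axk axzn pyqem eomoc lunub mngrj xrnq hsyed tsce pxxwo borv umabb
Hunk 2: at line 4 remove [eomoc,lunub,mngrj] add [kcud,bzqw,xthjh] -> 13 lines: xeyyl axk axzn pyqem kcud bzqw xthjh xrnq hsyed tsce pxxwo borv umabb
Hunk 3: at line 5 remove [xthjh] add [jlf] -> 13 lines: xeyyl axk axzn pyqem kcud bzqw jlf xrnq hsyed tsce pxxwo borv umabb
Hunk 4: at line 6 remove [xrnq,hsyed] add [nuh] -> 12 lines: xeyyl axk axzn pyqem kcud bzqw jlf nuh tsce pxxwo borv umabb
Hunk 5: at line 5 remove [bzqw,jlf] add [tsw,ihbgi,acpd] -> 13 lines: xeyyl axk axzn pyqem kcud tsw ihbgi acpd nuh tsce pxxwo borv umabb
Hunk 6: at line 8 remove [nuh,tsce] add [ltt,xcowi] -> 13 lines: xeyyl axk axzn pyqem kcud tsw ihbgi acpd ltt xcowi pxxwo borv umabb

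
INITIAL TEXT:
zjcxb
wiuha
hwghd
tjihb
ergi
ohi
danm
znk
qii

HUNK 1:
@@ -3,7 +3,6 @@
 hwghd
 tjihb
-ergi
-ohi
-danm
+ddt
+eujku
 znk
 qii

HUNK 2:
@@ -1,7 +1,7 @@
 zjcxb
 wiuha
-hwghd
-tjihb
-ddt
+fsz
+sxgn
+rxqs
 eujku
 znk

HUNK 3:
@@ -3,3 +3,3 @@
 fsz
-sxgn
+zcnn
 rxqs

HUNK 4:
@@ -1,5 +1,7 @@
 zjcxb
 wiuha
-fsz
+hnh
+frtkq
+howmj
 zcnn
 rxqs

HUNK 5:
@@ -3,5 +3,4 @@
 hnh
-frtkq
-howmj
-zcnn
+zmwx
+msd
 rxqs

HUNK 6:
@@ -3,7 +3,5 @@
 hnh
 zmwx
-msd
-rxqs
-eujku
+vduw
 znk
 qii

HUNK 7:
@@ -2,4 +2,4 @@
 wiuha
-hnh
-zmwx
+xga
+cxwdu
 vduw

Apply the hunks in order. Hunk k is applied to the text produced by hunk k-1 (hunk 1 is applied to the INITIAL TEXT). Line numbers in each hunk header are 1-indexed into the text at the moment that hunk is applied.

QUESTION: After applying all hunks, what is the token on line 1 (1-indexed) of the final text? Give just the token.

Answer: zjcxb

Derivation:
Hunk 1: at line 3 remove [ergi,ohi,danm] add [ddt,eujku] -> 8 lines: zjcxb wiuha hwghd tjihb ddt eujku znk qii
Hunk 2: at line 1 remove [hwghd,tjihb,ddt] add [fsz,sxgn,rxqs] -> 8 lines: zjcxb wiuha fsz sxgn rxqs eujku znk qii
Hunk 3: at line 3 remove [sxgn] add [zcnn] -> 8 lines: zjcxb wiuha fsz zcnn rxqs eujku znk qii
Hunk 4: at line 1 remove [fsz] add [hnh,frtkq,howmj] -> 10 lines: zjcxb wiuha hnh frtkq howmj zcnn rxqs eujku znk qii
Hunk 5: at line 3 remove [frtkq,howmj,zcnn] add [zmwx,msd] -> 9 lines: zjcxb wiuha hnh zmwx msd rxqs eujku znk qii
Hunk 6: at line 3 remove [msd,rxqs,eujku] add [vduw] -> 7 lines: zjcxb wiuha hnh zmwx vduw znk qii
Hunk 7: at line 2 remove [hnh,zmwx] add [xga,cxwdu] -> 7 lines: zjcxb wiuha xga cxwdu vduw znk qii
Final line 1: zjcxb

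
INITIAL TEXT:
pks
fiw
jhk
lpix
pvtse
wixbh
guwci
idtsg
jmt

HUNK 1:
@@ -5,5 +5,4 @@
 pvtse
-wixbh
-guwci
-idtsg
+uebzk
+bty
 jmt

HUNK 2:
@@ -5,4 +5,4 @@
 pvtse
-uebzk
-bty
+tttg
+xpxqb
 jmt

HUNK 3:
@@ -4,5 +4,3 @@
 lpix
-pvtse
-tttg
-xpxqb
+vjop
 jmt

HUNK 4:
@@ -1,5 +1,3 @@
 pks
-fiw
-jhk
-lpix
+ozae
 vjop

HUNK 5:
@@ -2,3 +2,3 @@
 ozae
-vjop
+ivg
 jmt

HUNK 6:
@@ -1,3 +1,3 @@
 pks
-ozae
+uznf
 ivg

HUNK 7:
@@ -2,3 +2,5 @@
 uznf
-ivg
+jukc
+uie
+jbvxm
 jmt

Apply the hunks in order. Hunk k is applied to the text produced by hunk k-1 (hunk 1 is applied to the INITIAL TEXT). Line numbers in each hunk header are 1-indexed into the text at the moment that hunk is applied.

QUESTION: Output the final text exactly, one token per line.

Answer: pks
uznf
jukc
uie
jbvxm
jmt

Derivation:
Hunk 1: at line 5 remove [wixbh,guwci,idtsg] add [uebzk,bty] -> 8 lines: pks fiw jhk lpix pvtse uebzk bty jmt
Hunk 2: at line 5 remove [uebzk,bty] add [tttg,xpxqb] -> 8 lines: pks fiw jhk lpix pvtse tttg xpxqb jmt
Hunk 3: at line 4 remove [pvtse,tttg,xpxqb] add [vjop] -> 6 lines: pks fiw jhk lpix vjop jmt
Hunk 4: at line 1 remove [fiw,jhk,lpix] add [ozae] -> 4 lines: pks ozae vjop jmt
Hunk 5: at line 2 remove [vjop] add [ivg] -> 4 lines: pks ozae ivg jmt
Hunk 6: at line 1 remove [ozae] add [uznf] -> 4 lines: pks uznf ivg jmt
Hunk 7: at line 2 remove [ivg] add [jukc,uie,jbvxm] -> 6 lines: pks uznf jukc uie jbvxm jmt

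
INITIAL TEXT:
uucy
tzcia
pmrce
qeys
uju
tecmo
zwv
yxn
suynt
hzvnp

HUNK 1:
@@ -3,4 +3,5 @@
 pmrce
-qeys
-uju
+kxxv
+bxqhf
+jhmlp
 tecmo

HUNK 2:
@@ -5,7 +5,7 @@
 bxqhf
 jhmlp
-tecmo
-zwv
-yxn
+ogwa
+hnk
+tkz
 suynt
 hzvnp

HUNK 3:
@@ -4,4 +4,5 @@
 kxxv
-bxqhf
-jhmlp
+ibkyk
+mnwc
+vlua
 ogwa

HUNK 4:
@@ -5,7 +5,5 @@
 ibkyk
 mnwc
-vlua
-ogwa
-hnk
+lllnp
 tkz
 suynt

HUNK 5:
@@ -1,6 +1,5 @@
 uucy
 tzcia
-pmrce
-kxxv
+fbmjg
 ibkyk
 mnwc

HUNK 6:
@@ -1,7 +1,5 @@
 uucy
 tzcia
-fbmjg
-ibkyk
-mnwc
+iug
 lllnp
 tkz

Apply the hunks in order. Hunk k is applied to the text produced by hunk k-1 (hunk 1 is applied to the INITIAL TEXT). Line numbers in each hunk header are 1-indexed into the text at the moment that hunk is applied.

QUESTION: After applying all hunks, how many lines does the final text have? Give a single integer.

Answer: 7

Derivation:
Hunk 1: at line 3 remove [qeys,uju] add [kxxv,bxqhf,jhmlp] -> 11 lines: uucy tzcia pmrce kxxv bxqhf jhmlp tecmo zwv yxn suynt hzvnp
Hunk 2: at line 5 remove [tecmo,zwv,yxn] add [ogwa,hnk,tkz] -> 11 lines: uucy tzcia pmrce kxxv bxqhf jhmlp ogwa hnk tkz suynt hzvnp
Hunk 3: at line 4 remove [bxqhf,jhmlp] add [ibkyk,mnwc,vlua] -> 12 lines: uucy tzcia pmrce kxxv ibkyk mnwc vlua ogwa hnk tkz suynt hzvnp
Hunk 4: at line 5 remove [vlua,ogwa,hnk] add [lllnp] -> 10 lines: uucy tzcia pmrce kxxv ibkyk mnwc lllnp tkz suynt hzvnp
Hunk 5: at line 1 remove [pmrce,kxxv] add [fbmjg] -> 9 lines: uucy tzcia fbmjg ibkyk mnwc lllnp tkz suynt hzvnp
Hunk 6: at line 1 remove [fbmjg,ibkyk,mnwc] add [iug] -> 7 lines: uucy tzcia iug lllnp tkz suynt hzvnp
Final line count: 7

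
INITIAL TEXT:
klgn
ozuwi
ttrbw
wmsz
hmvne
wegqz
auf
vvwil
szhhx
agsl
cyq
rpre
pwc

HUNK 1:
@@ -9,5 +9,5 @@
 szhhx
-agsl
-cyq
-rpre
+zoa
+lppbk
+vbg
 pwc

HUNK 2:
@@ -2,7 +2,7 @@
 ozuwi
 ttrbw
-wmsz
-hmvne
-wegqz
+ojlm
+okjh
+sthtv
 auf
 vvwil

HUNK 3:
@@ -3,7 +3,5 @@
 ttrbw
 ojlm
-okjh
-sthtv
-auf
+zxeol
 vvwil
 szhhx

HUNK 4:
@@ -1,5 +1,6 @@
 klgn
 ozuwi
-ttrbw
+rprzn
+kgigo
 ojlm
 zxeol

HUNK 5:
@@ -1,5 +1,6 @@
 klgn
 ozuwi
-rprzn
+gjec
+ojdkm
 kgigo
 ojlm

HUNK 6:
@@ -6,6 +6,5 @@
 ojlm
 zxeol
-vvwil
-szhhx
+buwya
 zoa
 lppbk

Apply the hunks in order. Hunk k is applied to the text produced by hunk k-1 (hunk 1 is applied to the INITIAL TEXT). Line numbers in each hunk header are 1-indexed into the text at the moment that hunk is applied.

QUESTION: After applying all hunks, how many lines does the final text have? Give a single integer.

Hunk 1: at line 9 remove [agsl,cyq,rpre] add [zoa,lppbk,vbg] -> 13 lines: klgn ozuwi ttrbw wmsz hmvne wegqz auf vvwil szhhx zoa lppbk vbg pwc
Hunk 2: at line 2 remove [wmsz,hmvne,wegqz] add [ojlm,okjh,sthtv] -> 13 lines: klgn ozuwi ttrbw ojlm okjh sthtv auf vvwil szhhx zoa lppbk vbg pwc
Hunk 3: at line 3 remove [okjh,sthtv,auf] add [zxeol] -> 11 lines: klgn ozuwi ttrbw ojlm zxeol vvwil szhhx zoa lppbk vbg pwc
Hunk 4: at line 1 remove [ttrbw] add [rprzn,kgigo] -> 12 lines: klgn ozuwi rprzn kgigo ojlm zxeol vvwil szhhx zoa lppbk vbg pwc
Hunk 5: at line 1 remove [rprzn] add [gjec,ojdkm] -> 13 lines: klgn ozuwi gjec ojdkm kgigo ojlm zxeol vvwil szhhx zoa lppbk vbg pwc
Hunk 6: at line 6 remove [vvwil,szhhx] add [buwya] -> 12 lines: klgn ozuwi gjec ojdkm kgigo ojlm zxeol buwya zoa lppbk vbg pwc
Final line count: 12

Answer: 12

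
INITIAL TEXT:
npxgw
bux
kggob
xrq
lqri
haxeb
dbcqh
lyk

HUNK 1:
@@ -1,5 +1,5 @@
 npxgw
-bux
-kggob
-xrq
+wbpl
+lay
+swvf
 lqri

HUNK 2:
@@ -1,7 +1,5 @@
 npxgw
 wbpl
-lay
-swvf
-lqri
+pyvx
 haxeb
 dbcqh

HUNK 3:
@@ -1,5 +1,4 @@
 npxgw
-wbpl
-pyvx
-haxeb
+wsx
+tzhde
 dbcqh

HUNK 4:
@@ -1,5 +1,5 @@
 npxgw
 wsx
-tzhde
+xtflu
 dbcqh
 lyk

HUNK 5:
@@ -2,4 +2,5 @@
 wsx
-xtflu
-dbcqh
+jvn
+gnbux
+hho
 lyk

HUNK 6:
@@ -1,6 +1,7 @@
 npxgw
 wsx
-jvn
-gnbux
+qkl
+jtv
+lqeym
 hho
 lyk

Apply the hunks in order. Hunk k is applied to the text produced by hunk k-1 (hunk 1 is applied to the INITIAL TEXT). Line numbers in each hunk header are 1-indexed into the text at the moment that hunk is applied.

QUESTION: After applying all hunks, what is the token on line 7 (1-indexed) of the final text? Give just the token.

Hunk 1: at line 1 remove [bux,kggob,xrq] add [wbpl,lay,swvf] -> 8 lines: npxgw wbpl lay swvf lqri haxeb dbcqh lyk
Hunk 2: at line 1 remove [lay,swvf,lqri] add [pyvx] -> 6 lines: npxgw wbpl pyvx haxeb dbcqh lyk
Hunk 3: at line 1 remove [wbpl,pyvx,haxeb] add [wsx,tzhde] -> 5 lines: npxgw wsx tzhde dbcqh lyk
Hunk 4: at line 1 remove [tzhde] add [xtflu] -> 5 lines: npxgw wsx xtflu dbcqh lyk
Hunk 5: at line 2 remove [xtflu,dbcqh] add [jvn,gnbux,hho] -> 6 lines: npxgw wsx jvn gnbux hho lyk
Hunk 6: at line 1 remove [jvn,gnbux] add [qkl,jtv,lqeym] -> 7 lines: npxgw wsx qkl jtv lqeym hho lyk
Final line 7: lyk

Answer: lyk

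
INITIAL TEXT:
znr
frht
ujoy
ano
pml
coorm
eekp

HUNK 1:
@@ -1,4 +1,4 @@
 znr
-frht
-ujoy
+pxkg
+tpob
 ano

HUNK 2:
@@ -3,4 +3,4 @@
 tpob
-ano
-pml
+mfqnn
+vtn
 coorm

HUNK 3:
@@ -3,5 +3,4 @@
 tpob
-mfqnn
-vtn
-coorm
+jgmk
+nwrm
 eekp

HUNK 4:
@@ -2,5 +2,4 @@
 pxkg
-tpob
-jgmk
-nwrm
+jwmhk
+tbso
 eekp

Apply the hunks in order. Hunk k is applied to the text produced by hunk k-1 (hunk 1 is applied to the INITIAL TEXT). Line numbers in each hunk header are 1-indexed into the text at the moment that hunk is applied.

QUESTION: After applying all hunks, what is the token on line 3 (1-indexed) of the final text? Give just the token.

Hunk 1: at line 1 remove [frht,ujoy] add [pxkg,tpob] -> 7 lines: znr pxkg tpob ano pml coorm eekp
Hunk 2: at line 3 remove [ano,pml] add [mfqnn,vtn] -> 7 lines: znr pxkg tpob mfqnn vtn coorm eekp
Hunk 3: at line 3 remove [mfqnn,vtn,coorm] add [jgmk,nwrm] -> 6 lines: znr pxkg tpob jgmk nwrm eekp
Hunk 4: at line 2 remove [tpob,jgmk,nwrm] add [jwmhk,tbso] -> 5 lines: znr pxkg jwmhk tbso eekp
Final line 3: jwmhk

Answer: jwmhk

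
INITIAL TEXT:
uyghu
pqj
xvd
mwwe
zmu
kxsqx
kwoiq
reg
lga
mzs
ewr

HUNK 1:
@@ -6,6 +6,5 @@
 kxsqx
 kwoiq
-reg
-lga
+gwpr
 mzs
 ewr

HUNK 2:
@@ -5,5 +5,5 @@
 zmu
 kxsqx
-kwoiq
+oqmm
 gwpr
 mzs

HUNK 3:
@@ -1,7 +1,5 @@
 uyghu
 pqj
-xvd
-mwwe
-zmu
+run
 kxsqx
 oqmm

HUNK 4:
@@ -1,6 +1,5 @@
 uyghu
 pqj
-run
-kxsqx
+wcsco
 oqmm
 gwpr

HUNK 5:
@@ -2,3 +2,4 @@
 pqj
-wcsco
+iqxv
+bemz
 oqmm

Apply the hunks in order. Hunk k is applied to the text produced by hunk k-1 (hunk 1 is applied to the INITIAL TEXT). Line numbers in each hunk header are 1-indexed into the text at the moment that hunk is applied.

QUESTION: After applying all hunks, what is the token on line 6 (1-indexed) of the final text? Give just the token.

Answer: gwpr

Derivation:
Hunk 1: at line 6 remove [reg,lga] add [gwpr] -> 10 lines: uyghu pqj xvd mwwe zmu kxsqx kwoiq gwpr mzs ewr
Hunk 2: at line 5 remove [kwoiq] add [oqmm] -> 10 lines: uyghu pqj xvd mwwe zmu kxsqx oqmm gwpr mzs ewr
Hunk 3: at line 1 remove [xvd,mwwe,zmu] add [run] -> 8 lines: uyghu pqj run kxsqx oqmm gwpr mzs ewr
Hunk 4: at line 1 remove [run,kxsqx] add [wcsco] -> 7 lines: uyghu pqj wcsco oqmm gwpr mzs ewr
Hunk 5: at line 2 remove [wcsco] add [iqxv,bemz] -> 8 lines: uyghu pqj iqxv bemz oqmm gwpr mzs ewr
Final line 6: gwpr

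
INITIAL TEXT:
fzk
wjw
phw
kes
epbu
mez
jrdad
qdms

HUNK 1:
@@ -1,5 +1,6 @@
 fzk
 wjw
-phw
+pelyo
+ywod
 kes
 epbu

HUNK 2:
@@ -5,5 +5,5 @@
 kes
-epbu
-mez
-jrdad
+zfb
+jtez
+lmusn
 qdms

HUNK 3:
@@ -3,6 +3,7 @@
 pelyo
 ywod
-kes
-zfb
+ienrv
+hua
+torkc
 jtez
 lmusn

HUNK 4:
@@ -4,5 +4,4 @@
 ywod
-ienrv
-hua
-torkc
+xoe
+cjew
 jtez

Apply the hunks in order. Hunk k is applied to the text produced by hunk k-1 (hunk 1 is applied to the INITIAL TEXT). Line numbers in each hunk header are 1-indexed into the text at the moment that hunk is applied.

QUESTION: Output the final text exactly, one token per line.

Answer: fzk
wjw
pelyo
ywod
xoe
cjew
jtez
lmusn
qdms

Derivation:
Hunk 1: at line 1 remove [phw] add [pelyo,ywod] -> 9 lines: fzk wjw pelyo ywod kes epbu mez jrdad qdms
Hunk 2: at line 5 remove [epbu,mez,jrdad] add [zfb,jtez,lmusn] -> 9 lines: fzk wjw pelyo ywod kes zfb jtez lmusn qdms
Hunk 3: at line 3 remove [kes,zfb] add [ienrv,hua,torkc] -> 10 lines: fzk wjw pelyo ywod ienrv hua torkc jtez lmusn qdms
Hunk 4: at line 4 remove [ienrv,hua,torkc] add [xoe,cjew] -> 9 lines: fzk wjw pelyo ywod xoe cjew jtez lmusn qdms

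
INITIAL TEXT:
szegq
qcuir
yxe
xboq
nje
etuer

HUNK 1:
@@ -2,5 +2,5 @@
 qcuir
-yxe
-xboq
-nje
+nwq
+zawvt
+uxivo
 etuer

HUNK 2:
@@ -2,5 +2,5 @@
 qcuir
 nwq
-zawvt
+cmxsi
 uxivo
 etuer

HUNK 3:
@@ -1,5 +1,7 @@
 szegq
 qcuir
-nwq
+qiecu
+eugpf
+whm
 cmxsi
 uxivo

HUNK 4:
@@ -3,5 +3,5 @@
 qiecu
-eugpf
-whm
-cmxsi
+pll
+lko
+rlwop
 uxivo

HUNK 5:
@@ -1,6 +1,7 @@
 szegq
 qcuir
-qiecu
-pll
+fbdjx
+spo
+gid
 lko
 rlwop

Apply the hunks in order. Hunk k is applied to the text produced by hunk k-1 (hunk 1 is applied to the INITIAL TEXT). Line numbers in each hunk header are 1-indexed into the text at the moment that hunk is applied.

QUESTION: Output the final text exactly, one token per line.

Answer: szegq
qcuir
fbdjx
spo
gid
lko
rlwop
uxivo
etuer

Derivation:
Hunk 1: at line 2 remove [yxe,xboq,nje] add [nwq,zawvt,uxivo] -> 6 lines: szegq qcuir nwq zawvt uxivo etuer
Hunk 2: at line 2 remove [zawvt] add [cmxsi] -> 6 lines: szegq qcuir nwq cmxsi uxivo etuer
Hunk 3: at line 1 remove [nwq] add [qiecu,eugpf,whm] -> 8 lines: szegq qcuir qiecu eugpf whm cmxsi uxivo etuer
Hunk 4: at line 3 remove [eugpf,whm,cmxsi] add [pll,lko,rlwop] -> 8 lines: szegq qcuir qiecu pll lko rlwop uxivo etuer
Hunk 5: at line 1 remove [qiecu,pll] add [fbdjx,spo,gid] -> 9 lines: szegq qcuir fbdjx spo gid lko rlwop uxivo etuer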